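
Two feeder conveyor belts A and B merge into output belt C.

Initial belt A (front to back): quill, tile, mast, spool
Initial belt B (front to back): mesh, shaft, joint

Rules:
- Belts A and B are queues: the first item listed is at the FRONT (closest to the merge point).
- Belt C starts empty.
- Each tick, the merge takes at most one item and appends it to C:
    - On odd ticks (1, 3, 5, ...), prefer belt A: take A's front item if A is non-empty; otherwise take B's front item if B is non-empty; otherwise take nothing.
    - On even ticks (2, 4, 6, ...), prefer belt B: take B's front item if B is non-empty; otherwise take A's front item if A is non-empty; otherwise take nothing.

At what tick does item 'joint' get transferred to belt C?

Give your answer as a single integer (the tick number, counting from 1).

Answer: 6

Derivation:
Tick 1: prefer A, take quill from A; A=[tile,mast,spool] B=[mesh,shaft,joint] C=[quill]
Tick 2: prefer B, take mesh from B; A=[tile,mast,spool] B=[shaft,joint] C=[quill,mesh]
Tick 3: prefer A, take tile from A; A=[mast,spool] B=[shaft,joint] C=[quill,mesh,tile]
Tick 4: prefer B, take shaft from B; A=[mast,spool] B=[joint] C=[quill,mesh,tile,shaft]
Tick 5: prefer A, take mast from A; A=[spool] B=[joint] C=[quill,mesh,tile,shaft,mast]
Tick 6: prefer B, take joint from B; A=[spool] B=[-] C=[quill,mesh,tile,shaft,mast,joint]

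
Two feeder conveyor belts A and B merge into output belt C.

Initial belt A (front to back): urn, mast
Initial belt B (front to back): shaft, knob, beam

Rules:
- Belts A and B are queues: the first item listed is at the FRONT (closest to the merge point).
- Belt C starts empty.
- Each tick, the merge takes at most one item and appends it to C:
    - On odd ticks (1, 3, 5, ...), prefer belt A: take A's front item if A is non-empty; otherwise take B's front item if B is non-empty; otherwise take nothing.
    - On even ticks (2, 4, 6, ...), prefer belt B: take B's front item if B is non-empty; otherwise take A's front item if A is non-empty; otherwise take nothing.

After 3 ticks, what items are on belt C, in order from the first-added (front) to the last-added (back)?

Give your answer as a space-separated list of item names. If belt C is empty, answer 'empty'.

Tick 1: prefer A, take urn from A; A=[mast] B=[shaft,knob,beam] C=[urn]
Tick 2: prefer B, take shaft from B; A=[mast] B=[knob,beam] C=[urn,shaft]
Tick 3: prefer A, take mast from A; A=[-] B=[knob,beam] C=[urn,shaft,mast]

Answer: urn shaft mast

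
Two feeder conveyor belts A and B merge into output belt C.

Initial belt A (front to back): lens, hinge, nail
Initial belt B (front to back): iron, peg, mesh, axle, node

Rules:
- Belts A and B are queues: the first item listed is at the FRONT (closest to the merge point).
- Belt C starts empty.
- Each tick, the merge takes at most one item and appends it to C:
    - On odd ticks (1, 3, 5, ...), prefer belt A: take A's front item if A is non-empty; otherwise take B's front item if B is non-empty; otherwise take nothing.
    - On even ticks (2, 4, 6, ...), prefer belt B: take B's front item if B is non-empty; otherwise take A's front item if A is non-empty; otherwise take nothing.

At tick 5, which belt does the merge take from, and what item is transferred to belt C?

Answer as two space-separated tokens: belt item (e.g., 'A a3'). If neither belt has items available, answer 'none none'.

Answer: A nail

Derivation:
Tick 1: prefer A, take lens from A; A=[hinge,nail] B=[iron,peg,mesh,axle,node] C=[lens]
Tick 2: prefer B, take iron from B; A=[hinge,nail] B=[peg,mesh,axle,node] C=[lens,iron]
Tick 3: prefer A, take hinge from A; A=[nail] B=[peg,mesh,axle,node] C=[lens,iron,hinge]
Tick 4: prefer B, take peg from B; A=[nail] B=[mesh,axle,node] C=[lens,iron,hinge,peg]
Tick 5: prefer A, take nail from A; A=[-] B=[mesh,axle,node] C=[lens,iron,hinge,peg,nail]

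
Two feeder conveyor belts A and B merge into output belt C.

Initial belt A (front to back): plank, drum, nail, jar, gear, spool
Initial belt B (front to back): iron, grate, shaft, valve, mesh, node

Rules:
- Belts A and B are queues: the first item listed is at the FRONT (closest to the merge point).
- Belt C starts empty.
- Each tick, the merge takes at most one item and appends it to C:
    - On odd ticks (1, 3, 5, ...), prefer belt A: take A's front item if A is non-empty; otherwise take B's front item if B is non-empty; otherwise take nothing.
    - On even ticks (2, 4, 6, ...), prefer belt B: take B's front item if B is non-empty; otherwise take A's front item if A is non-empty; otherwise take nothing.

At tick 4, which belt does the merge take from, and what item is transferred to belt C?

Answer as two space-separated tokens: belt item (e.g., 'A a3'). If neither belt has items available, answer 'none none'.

Answer: B grate

Derivation:
Tick 1: prefer A, take plank from A; A=[drum,nail,jar,gear,spool] B=[iron,grate,shaft,valve,mesh,node] C=[plank]
Tick 2: prefer B, take iron from B; A=[drum,nail,jar,gear,spool] B=[grate,shaft,valve,mesh,node] C=[plank,iron]
Tick 3: prefer A, take drum from A; A=[nail,jar,gear,spool] B=[grate,shaft,valve,mesh,node] C=[plank,iron,drum]
Tick 4: prefer B, take grate from B; A=[nail,jar,gear,spool] B=[shaft,valve,mesh,node] C=[plank,iron,drum,grate]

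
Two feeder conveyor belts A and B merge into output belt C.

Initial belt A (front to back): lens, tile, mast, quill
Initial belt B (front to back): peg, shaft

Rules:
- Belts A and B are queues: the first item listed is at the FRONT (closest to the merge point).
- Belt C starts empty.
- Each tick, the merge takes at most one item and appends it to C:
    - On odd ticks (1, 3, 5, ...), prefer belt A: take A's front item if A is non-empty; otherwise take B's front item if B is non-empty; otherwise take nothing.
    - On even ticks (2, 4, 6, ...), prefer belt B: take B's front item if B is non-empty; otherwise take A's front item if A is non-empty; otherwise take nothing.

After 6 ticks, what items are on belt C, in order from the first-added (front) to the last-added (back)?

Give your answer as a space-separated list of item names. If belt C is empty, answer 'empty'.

Tick 1: prefer A, take lens from A; A=[tile,mast,quill] B=[peg,shaft] C=[lens]
Tick 2: prefer B, take peg from B; A=[tile,mast,quill] B=[shaft] C=[lens,peg]
Tick 3: prefer A, take tile from A; A=[mast,quill] B=[shaft] C=[lens,peg,tile]
Tick 4: prefer B, take shaft from B; A=[mast,quill] B=[-] C=[lens,peg,tile,shaft]
Tick 5: prefer A, take mast from A; A=[quill] B=[-] C=[lens,peg,tile,shaft,mast]
Tick 6: prefer B, take quill from A; A=[-] B=[-] C=[lens,peg,tile,shaft,mast,quill]

Answer: lens peg tile shaft mast quill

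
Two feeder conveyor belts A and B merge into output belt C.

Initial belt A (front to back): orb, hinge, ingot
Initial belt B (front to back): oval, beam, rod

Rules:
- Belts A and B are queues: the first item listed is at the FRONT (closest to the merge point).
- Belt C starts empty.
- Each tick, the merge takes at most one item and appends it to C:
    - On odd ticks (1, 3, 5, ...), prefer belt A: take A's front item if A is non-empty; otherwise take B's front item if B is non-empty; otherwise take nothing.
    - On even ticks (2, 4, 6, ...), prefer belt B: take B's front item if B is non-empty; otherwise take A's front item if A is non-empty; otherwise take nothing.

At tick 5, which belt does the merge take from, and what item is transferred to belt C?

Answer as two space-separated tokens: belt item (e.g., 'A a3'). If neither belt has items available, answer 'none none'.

Tick 1: prefer A, take orb from A; A=[hinge,ingot] B=[oval,beam,rod] C=[orb]
Tick 2: prefer B, take oval from B; A=[hinge,ingot] B=[beam,rod] C=[orb,oval]
Tick 3: prefer A, take hinge from A; A=[ingot] B=[beam,rod] C=[orb,oval,hinge]
Tick 4: prefer B, take beam from B; A=[ingot] B=[rod] C=[orb,oval,hinge,beam]
Tick 5: prefer A, take ingot from A; A=[-] B=[rod] C=[orb,oval,hinge,beam,ingot]

Answer: A ingot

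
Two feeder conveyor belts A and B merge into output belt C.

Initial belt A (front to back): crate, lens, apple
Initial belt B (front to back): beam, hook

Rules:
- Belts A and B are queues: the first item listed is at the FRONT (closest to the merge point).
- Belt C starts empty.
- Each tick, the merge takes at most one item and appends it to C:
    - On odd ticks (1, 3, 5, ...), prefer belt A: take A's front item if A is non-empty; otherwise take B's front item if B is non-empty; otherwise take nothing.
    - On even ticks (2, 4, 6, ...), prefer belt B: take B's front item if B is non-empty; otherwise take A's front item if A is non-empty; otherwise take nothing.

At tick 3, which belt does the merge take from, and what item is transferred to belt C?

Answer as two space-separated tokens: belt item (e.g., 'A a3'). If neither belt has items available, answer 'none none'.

Answer: A lens

Derivation:
Tick 1: prefer A, take crate from A; A=[lens,apple] B=[beam,hook] C=[crate]
Tick 2: prefer B, take beam from B; A=[lens,apple] B=[hook] C=[crate,beam]
Tick 3: prefer A, take lens from A; A=[apple] B=[hook] C=[crate,beam,lens]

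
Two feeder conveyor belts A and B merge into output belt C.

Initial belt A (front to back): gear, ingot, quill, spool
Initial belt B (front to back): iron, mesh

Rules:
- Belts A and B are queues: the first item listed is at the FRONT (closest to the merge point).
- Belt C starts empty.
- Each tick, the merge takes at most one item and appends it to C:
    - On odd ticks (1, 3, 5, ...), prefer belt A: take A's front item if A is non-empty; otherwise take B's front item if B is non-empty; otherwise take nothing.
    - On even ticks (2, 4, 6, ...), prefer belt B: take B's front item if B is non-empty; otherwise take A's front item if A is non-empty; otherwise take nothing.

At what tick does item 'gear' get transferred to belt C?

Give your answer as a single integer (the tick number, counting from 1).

Answer: 1

Derivation:
Tick 1: prefer A, take gear from A; A=[ingot,quill,spool] B=[iron,mesh] C=[gear]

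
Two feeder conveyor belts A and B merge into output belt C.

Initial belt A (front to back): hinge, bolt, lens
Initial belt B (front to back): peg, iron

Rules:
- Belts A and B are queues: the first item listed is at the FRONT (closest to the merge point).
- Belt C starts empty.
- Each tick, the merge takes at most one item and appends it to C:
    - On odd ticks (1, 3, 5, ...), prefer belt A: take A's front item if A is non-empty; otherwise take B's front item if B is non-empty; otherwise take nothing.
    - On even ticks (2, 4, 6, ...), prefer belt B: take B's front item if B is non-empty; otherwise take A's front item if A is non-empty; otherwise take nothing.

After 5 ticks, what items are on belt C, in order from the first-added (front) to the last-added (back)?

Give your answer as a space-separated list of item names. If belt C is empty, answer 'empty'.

Tick 1: prefer A, take hinge from A; A=[bolt,lens] B=[peg,iron] C=[hinge]
Tick 2: prefer B, take peg from B; A=[bolt,lens] B=[iron] C=[hinge,peg]
Tick 3: prefer A, take bolt from A; A=[lens] B=[iron] C=[hinge,peg,bolt]
Tick 4: prefer B, take iron from B; A=[lens] B=[-] C=[hinge,peg,bolt,iron]
Tick 5: prefer A, take lens from A; A=[-] B=[-] C=[hinge,peg,bolt,iron,lens]

Answer: hinge peg bolt iron lens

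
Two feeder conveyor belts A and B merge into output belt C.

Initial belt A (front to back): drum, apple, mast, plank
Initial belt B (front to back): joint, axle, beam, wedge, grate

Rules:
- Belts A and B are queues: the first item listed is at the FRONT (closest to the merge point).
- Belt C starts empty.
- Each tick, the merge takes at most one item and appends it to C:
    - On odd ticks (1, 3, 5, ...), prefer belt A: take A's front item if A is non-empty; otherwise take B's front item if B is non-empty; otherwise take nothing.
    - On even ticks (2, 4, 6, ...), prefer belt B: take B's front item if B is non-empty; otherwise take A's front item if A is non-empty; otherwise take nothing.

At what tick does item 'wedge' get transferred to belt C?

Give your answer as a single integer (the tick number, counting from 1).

Answer: 8

Derivation:
Tick 1: prefer A, take drum from A; A=[apple,mast,plank] B=[joint,axle,beam,wedge,grate] C=[drum]
Tick 2: prefer B, take joint from B; A=[apple,mast,plank] B=[axle,beam,wedge,grate] C=[drum,joint]
Tick 3: prefer A, take apple from A; A=[mast,plank] B=[axle,beam,wedge,grate] C=[drum,joint,apple]
Tick 4: prefer B, take axle from B; A=[mast,plank] B=[beam,wedge,grate] C=[drum,joint,apple,axle]
Tick 5: prefer A, take mast from A; A=[plank] B=[beam,wedge,grate] C=[drum,joint,apple,axle,mast]
Tick 6: prefer B, take beam from B; A=[plank] B=[wedge,grate] C=[drum,joint,apple,axle,mast,beam]
Tick 7: prefer A, take plank from A; A=[-] B=[wedge,grate] C=[drum,joint,apple,axle,mast,beam,plank]
Tick 8: prefer B, take wedge from B; A=[-] B=[grate] C=[drum,joint,apple,axle,mast,beam,plank,wedge]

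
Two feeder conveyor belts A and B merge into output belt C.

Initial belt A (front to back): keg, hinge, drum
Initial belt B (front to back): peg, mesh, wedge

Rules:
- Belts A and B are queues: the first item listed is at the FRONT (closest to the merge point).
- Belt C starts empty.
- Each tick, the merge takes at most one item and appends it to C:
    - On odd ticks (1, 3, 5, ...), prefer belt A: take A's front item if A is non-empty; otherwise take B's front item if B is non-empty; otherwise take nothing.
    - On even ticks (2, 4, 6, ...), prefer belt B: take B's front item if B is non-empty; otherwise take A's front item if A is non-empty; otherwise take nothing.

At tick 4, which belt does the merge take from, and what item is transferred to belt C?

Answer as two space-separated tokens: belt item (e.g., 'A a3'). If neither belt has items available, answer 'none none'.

Tick 1: prefer A, take keg from A; A=[hinge,drum] B=[peg,mesh,wedge] C=[keg]
Tick 2: prefer B, take peg from B; A=[hinge,drum] B=[mesh,wedge] C=[keg,peg]
Tick 3: prefer A, take hinge from A; A=[drum] B=[mesh,wedge] C=[keg,peg,hinge]
Tick 4: prefer B, take mesh from B; A=[drum] B=[wedge] C=[keg,peg,hinge,mesh]

Answer: B mesh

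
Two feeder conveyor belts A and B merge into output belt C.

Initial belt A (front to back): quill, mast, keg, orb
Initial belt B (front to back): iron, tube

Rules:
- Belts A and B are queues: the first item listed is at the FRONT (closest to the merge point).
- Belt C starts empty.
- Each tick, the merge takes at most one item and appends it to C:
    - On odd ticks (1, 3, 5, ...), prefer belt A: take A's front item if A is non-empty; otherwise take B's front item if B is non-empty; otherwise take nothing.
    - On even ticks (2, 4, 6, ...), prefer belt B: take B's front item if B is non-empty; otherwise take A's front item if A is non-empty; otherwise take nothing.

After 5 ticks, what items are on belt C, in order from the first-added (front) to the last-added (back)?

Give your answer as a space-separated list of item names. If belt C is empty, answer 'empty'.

Tick 1: prefer A, take quill from A; A=[mast,keg,orb] B=[iron,tube] C=[quill]
Tick 2: prefer B, take iron from B; A=[mast,keg,orb] B=[tube] C=[quill,iron]
Tick 3: prefer A, take mast from A; A=[keg,orb] B=[tube] C=[quill,iron,mast]
Tick 4: prefer B, take tube from B; A=[keg,orb] B=[-] C=[quill,iron,mast,tube]
Tick 5: prefer A, take keg from A; A=[orb] B=[-] C=[quill,iron,mast,tube,keg]

Answer: quill iron mast tube keg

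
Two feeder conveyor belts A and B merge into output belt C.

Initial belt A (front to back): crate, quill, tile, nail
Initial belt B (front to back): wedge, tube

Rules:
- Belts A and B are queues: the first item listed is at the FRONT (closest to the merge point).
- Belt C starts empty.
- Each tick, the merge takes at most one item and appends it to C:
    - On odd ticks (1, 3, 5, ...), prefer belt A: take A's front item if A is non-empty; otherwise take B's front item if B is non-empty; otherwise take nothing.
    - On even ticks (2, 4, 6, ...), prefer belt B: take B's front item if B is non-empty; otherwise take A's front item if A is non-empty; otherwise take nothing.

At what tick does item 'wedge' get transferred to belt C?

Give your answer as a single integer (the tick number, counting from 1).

Tick 1: prefer A, take crate from A; A=[quill,tile,nail] B=[wedge,tube] C=[crate]
Tick 2: prefer B, take wedge from B; A=[quill,tile,nail] B=[tube] C=[crate,wedge]

Answer: 2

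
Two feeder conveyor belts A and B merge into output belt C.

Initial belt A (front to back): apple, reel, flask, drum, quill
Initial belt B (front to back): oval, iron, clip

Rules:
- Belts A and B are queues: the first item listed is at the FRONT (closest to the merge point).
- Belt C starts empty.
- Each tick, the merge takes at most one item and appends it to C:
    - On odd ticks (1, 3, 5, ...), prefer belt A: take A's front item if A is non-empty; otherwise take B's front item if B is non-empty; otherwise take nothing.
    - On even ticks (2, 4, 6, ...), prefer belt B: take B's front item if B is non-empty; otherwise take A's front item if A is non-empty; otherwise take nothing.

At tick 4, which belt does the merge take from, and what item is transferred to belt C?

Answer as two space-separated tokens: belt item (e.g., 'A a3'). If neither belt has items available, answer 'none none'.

Answer: B iron

Derivation:
Tick 1: prefer A, take apple from A; A=[reel,flask,drum,quill] B=[oval,iron,clip] C=[apple]
Tick 2: prefer B, take oval from B; A=[reel,flask,drum,quill] B=[iron,clip] C=[apple,oval]
Tick 3: prefer A, take reel from A; A=[flask,drum,quill] B=[iron,clip] C=[apple,oval,reel]
Tick 4: prefer B, take iron from B; A=[flask,drum,quill] B=[clip] C=[apple,oval,reel,iron]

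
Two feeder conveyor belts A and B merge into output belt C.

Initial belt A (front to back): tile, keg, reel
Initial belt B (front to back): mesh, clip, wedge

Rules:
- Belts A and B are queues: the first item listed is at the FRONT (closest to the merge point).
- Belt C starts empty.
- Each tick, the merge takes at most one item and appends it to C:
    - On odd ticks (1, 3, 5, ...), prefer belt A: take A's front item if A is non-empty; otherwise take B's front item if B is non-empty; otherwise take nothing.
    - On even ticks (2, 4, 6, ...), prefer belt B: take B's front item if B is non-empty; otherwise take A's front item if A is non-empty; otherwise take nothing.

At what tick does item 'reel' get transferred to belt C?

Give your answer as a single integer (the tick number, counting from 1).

Answer: 5

Derivation:
Tick 1: prefer A, take tile from A; A=[keg,reel] B=[mesh,clip,wedge] C=[tile]
Tick 2: prefer B, take mesh from B; A=[keg,reel] B=[clip,wedge] C=[tile,mesh]
Tick 3: prefer A, take keg from A; A=[reel] B=[clip,wedge] C=[tile,mesh,keg]
Tick 4: prefer B, take clip from B; A=[reel] B=[wedge] C=[tile,mesh,keg,clip]
Tick 5: prefer A, take reel from A; A=[-] B=[wedge] C=[tile,mesh,keg,clip,reel]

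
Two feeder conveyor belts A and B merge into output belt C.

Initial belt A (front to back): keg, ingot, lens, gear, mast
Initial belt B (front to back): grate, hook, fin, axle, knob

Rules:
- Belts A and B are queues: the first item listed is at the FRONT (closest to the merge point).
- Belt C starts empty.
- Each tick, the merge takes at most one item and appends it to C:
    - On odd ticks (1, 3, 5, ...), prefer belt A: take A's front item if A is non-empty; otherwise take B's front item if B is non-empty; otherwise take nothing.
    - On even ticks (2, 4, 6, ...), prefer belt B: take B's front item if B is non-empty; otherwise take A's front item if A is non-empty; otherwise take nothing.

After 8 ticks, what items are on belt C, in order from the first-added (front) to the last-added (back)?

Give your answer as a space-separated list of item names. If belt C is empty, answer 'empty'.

Tick 1: prefer A, take keg from A; A=[ingot,lens,gear,mast] B=[grate,hook,fin,axle,knob] C=[keg]
Tick 2: prefer B, take grate from B; A=[ingot,lens,gear,mast] B=[hook,fin,axle,knob] C=[keg,grate]
Tick 3: prefer A, take ingot from A; A=[lens,gear,mast] B=[hook,fin,axle,knob] C=[keg,grate,ingot]
Tick 4: prefer B, take hook from B; A=[lens,gear,mast] B=[fin,axle,knob] C=[keg,grate,ingot,hook]
Tick 5: prefer A, take lens from A; A=[gear,mast] B=[fin,axle,knob] C=[keg,grate,ingot,hook,lens]
Tick 6: prefer B, take fin from B; A=[gear,mast] B=[axle,knob] C=[keg,grate,ingot,hook,lens,fin]
Tick 7: prefer A, take gear from A; A=[mast] B=[axle,knob] C=[keg,grate,ingot,hook,lens,fin,gear]
Tick 8: prefer B, take axle from B; A=[mast] B=[knob] C=[keg,grate,ingot,hook,lens,fin,gear,axle]

Answer: keg grate ingot hook lens fin gear axle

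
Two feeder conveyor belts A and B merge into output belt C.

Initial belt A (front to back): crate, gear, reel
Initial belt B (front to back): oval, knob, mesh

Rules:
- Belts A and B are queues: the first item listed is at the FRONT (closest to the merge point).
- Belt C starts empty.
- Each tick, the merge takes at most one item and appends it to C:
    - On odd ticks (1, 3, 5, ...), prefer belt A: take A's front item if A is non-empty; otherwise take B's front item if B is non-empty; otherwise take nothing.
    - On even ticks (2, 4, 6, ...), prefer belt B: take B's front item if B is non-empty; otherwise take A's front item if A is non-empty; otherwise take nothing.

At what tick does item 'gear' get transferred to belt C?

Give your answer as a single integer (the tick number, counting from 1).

Answer: 3

Derivation:
Tick 1: prefer A, take crate from A; A=[gear,reel] B=[oval,knob,mesh] C=[crate]
Tick 2: prefer B, take oval from B; A=[gear,reel] B=[knob,mesh] C=[crate,oval]
Tick 3: prefer A, take gear from A; A=[reel] B=[knob,mesh] C=[crate,oval,gear]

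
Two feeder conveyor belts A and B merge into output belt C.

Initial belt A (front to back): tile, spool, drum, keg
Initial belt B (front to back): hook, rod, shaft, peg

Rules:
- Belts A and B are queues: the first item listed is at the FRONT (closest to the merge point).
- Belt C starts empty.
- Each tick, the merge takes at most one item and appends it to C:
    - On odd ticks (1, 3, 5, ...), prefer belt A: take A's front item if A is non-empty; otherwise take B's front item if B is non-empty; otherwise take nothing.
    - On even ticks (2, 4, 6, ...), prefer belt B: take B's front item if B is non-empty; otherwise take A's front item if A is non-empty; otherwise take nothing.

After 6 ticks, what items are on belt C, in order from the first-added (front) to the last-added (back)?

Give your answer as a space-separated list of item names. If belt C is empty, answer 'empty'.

Answer: tile hook spool rod drum shaft

Derivation:
Tick 1: prefer A, take tile from A; A=[spool,drum,keg] B=[hook,rod,shaft,peg] C=[tile]
Tick 2: prefer B, take hook from B; A=[spool,drum,keg] B=[rod,shaft,peg] C=[tile,hook]
Tick 3: prefer A, take spool from A; A=[drum,keg] B=[rod,shaft,peg] C=[tile,hook,spool]
Tick 4: prefer B, take rod from B; A=[drum,keg] B=[shaft,peg] C=[tile,hook,spool,rod]
Tick 5: prefer A, take drum from A; A=[keg] B=[shaft,peg] C=[tile,hook,spool,rod,drum]
Tick 6: prefer B, take shaft from B; A=[keg] B=[peg] C=[tile,hook,spool,rod,drum,shaft]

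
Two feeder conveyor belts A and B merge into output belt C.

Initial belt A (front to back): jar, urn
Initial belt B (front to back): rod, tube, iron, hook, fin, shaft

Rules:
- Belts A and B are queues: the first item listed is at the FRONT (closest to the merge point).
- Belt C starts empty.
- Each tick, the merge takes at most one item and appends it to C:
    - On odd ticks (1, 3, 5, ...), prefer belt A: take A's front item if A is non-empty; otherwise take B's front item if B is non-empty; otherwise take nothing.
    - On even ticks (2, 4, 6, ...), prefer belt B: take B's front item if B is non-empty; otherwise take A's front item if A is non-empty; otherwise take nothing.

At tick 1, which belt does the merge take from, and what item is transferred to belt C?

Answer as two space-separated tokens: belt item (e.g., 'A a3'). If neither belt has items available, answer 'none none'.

Answer: A jar

Derivation:
Tick 1: prefer A, take jar from A; A=[urn] B=[rod,tube,iron,hook,fin,shaft] C=[jar]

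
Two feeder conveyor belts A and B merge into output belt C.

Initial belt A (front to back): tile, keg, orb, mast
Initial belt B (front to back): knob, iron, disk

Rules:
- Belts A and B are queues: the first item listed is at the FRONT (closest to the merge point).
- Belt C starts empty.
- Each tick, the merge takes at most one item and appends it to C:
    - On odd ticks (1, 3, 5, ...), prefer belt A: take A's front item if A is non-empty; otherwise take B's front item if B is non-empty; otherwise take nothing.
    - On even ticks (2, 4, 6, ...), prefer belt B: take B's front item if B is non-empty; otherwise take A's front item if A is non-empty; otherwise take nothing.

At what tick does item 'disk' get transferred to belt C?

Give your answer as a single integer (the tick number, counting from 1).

Tick 1: prefer A, take tile from A; A=[keg,orb,mast] B=[knob,iron,disk] C=[tile]
Tick 2: prefer B, take knob from B; A=[keg,orb,mast] B=[iron,disk] C=[tile,knob]
Tick 3: prefer A, take keg from A; A=[orb,mast] B=[iron,disk] C=[tile,knob,keg]
Tick 4: prefer B, take iron from B; A=[orb,mast] B=[disk] C=[tile,knob,keg,iron]
Tick 5: prefer A, take orb from A; A=[mast] B=[disk] C=[tile,knob,keg,iron,orb]
Tick 6: prefer B, take disk from B; A=[mast] B=[-] C=[tile,knob,keg,iron,orb,disk]

Answer: 6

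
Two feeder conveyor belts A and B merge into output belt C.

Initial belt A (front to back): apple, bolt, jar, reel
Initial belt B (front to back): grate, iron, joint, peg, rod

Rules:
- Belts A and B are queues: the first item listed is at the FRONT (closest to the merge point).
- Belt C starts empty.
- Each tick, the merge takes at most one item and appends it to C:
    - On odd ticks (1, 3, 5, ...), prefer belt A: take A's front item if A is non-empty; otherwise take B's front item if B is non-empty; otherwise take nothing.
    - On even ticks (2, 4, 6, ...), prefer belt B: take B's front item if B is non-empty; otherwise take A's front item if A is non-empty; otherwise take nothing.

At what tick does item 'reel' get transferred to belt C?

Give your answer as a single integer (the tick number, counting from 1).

Answer: 7

Derivation:
Tick 1: prefer A, take apple from A; A=[bolt,jar,reel] B=[grate,iron,joint,peg,rod] C=[apple]
Tick 2: prefer B, take grate from B; A=[bolt,jar,reel] B=[iron,joint,peg,rod] C=[apple,grate]
Tick 3: prefer A, take bolt from A; A=[jar,reel] B=[iron,joint,peg,rod] C=[apple,grate,bolt]
Tick 4: prefer B, take iron from B; A=[jar,reel] B=[joint,peg,rod] C=[apple,grate,bolt,iron]
Tick 5: prefer A, take jar from A; A=[reel] B=[joint,peg,rod] C=[apple,grate,bolt,iron,jar]
Tick 6: prefer B, take joint from B; A=[reel] B=[peg,rod] C=[apple,grate,bolt,iron,jar,joint]
Tick 7: prefer A, take reel from A; A=[-] B=[peg,rod] C=[apple,grate,bolt,iron,jar,joint,reel]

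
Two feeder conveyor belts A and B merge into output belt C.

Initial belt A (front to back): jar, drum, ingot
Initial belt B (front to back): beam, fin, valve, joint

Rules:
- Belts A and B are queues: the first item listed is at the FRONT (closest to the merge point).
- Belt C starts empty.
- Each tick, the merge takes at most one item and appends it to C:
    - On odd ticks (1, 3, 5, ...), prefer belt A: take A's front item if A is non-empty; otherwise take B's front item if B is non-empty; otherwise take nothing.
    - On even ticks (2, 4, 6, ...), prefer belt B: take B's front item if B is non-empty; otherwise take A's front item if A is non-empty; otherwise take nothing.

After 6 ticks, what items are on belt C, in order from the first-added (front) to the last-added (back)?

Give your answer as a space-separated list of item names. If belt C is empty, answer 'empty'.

Answer: jar beam drum fin ingot valve

Derivation:
Tick 1: prefer A, take jar from A; A=[drum,ingot] B=[beam,fin,valve,joint] C=[jar]
Tick 2: prefer B, take beam from B; A=[drum,ingot] B=[fin,valve,joint] C=[jar,beam]
Tick 3: prefer A, take drum from A; A=[ingot] B=[fin,valve,joint] C=[jar,beam,drum]
Tick 4: prefer B, take fin from B; A=[ingot] B=[valve,joint] C=[jar,beam,drum,fin]
Tick 5: prefer A, take ingot from A; A=[-] B=[valve,joint] C=[jar,beam,drum,fin,ingot]
Tick 6: prefer B, take valve from B; A=[-] B=[joint] C=[jar,beam,drum,fin,ingot,valve]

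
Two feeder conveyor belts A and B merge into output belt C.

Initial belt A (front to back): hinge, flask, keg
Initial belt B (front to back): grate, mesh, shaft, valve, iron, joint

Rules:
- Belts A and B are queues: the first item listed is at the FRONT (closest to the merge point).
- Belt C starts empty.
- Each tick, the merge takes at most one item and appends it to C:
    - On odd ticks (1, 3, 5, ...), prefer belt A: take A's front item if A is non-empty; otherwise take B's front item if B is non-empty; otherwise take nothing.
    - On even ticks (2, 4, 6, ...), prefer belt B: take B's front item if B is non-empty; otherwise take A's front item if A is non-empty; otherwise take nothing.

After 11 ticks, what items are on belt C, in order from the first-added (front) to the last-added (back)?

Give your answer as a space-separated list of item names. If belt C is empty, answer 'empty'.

Answer: hinge grate flask mesh keg shaft valve iron joint

Derivation:
Tick 1: prefer A, take hinge from A; A=[flask,keg] B=[grate,mesh,shaft,valve,iron,joint] C=[hinge]
Tick 2: prefer B, take grate from B; A=[flask,keg] B=[mesh,shaft,valve,iron,joint] C=[hinge,grate]
Tick 3: prefer A, take flask from A; A=[keg] B=[mesh,shaft,valve,iron,joint] C=[hinge,grate,flask]
Tick 4: prefer B, take mesh from B; A=[keg] B=[shaft,valve,iron,joint] C=[hinge,grate,flask,mesh]
Tick 5: prefer A, take keg from A; A=[-] B=[shaft,valve,iron,joint] C=[hinge,grate,flask,mesh,keg]
Tick 6: prefer B, take shaft from B; A=[-] B=[valve,iron,joint] C=[hinge,grate,flask,mesh,keg,shaft]
Tick 7: prefer A, take valve from B; A=[-] B=[iron,joint] C=[hinge,grate,flask,mesh,keg,shaft,valve]
Tick 8: prefer B, take iron from B; A=[-] B=[joint] C=[hinge,grate,flask,mesh,keg,shaft,valve,iron]
Tick 9: prefer A, take joint from B; A=[-] B=[-] C=[hinge,grate,flask,mesh,keg,shaft,valve,iron,joint]
Tick 10: prefer B, both empty, nothing taken; A=[-] B=[-] C=[hinge,grate,flask,mesh,keg,shaft,valve,iron,joint]
Tick 11: prefer A, both empty, nothing taken; A=[-] B=[-] C=[hinge,grate,flask,mesh,keg,shaft,valve,iron,joint]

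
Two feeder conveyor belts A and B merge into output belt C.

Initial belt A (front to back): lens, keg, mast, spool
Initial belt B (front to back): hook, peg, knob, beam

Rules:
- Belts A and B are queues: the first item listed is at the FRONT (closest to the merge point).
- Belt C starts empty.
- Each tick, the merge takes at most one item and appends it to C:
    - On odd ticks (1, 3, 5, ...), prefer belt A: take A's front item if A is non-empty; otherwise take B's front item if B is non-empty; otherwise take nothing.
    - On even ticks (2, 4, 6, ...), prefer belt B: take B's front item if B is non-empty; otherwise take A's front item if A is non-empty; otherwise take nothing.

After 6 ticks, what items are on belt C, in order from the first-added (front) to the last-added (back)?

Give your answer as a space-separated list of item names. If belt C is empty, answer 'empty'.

Answer: lens hook keg peg mast knob

Derivation:
Tick 1: prefer A, take lens from A; A=[keg,mast,spool] B=[hook,peg,knob,beam] C=[lens]
Tick 2: prefer B, take hook from B; A=[keg,mast,spool] B=[peg,knob,beam] C=[lens,hook]
Tick 3: prefer A, take keg from A; A=[mast,spool] B=[peg,knob,beam] C=[lens,hook,keg]
Tick 4: prefer B, take peg from B; A=[mast,spool] B=[knob,beam] C=[lens,hook,keg,peg]
Tick 5: prefer A, take mast from A; A=[spool] B=[knob,beam] C=[lens,hook,keg,peg,mast]
Tick 6: prefer B, take knob from B; A=[spool] B=[beam] C=[lens,hook,keg,peg,mast,knob]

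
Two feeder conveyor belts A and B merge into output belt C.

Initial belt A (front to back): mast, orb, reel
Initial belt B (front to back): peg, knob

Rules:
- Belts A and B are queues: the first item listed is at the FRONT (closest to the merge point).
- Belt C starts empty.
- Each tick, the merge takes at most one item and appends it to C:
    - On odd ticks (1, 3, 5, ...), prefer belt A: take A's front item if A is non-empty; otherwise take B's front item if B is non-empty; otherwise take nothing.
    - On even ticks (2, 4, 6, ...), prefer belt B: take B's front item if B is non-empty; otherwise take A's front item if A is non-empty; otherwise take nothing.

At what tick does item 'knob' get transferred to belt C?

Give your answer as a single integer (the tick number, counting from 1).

Answer: 4

Derivation:
Tick 1: prefer A, take mast from A; A=[orb,reel] B=[peg,knob] C=[mast]
Tick 2: prefer B, take peg from B; A=[orb,reel] B=[knob] C=[mast,peg]
Tick 3: prefer A, take orb from A; A=[reel] B=[knob] C=[mast,peg,orb]
Tick 4: prefer B, take knob from B; A=[reel] B=[-] C=[mast,peg,orb,knob]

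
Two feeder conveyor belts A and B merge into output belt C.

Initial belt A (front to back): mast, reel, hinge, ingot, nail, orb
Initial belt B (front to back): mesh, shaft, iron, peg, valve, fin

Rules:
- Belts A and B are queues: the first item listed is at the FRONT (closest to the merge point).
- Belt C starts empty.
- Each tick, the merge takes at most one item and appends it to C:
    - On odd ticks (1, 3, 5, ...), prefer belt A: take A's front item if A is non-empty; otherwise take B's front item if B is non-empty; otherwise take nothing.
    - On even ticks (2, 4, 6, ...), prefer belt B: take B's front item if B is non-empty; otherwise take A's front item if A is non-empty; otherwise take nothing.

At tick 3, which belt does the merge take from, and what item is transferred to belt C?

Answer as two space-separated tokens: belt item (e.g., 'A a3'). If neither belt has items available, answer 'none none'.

Tick 1: prefer A, take mast from A; A=[reel,hinge,ingot,nail,orb] B=[mesh,shaft,iron,peg,valve,fin] C=[mast]
Tick 2: prefer B, take mesh from B; A=[reel,hinge,ingot,nail,orb] B=[shaft,iron,peg,valve,fin] C=[mast,mesh]
Tick 3: prefer A, take reel from A; A=[hinge,ingot,nail,orb] B=[shaft,iron,peg,valve,fin] C=[mast,mesh,reel]

Answer: A reel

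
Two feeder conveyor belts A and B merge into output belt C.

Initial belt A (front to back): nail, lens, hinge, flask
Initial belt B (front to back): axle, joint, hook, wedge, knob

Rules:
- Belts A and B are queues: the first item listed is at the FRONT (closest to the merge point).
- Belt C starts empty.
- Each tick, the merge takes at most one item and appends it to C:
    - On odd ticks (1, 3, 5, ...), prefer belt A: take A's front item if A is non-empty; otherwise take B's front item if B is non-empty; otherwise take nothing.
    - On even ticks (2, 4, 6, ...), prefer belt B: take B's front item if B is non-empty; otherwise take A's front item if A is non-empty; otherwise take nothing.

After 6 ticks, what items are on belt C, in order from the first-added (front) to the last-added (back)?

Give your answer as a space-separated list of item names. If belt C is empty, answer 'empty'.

Answer: nail axle lens joint hinge hook

Derivation:
Tick 1: prefer A, take nail from A; A=[lens,hinge,flask] B=[axle,joint,hook,wedge,knob] C=[nail]
Tick 2: prefer B, take axle from B; A=[lens,hinge,flask] B=[joint,hook,wedge,knob] C=[nail,axle]
Tick 3: prefer A, take lens from A; A=[hinge,flask] B=[joint,hook,wedge,knob] C=[nail,axle,lens]
Tick 4: prefer B, take joint from B; A=[hinge,flask] B=[hook,wedge,knob] C=[nail,axle,lens,joint]
Tick 5: prefer A, take hinge from A; A=[flask] B=[hook,wedge,knob] C=[nail,axle,lens,joint,hinge]
Tick 6: prefer B, take hook from B; A=[flask] B=[wedge,knob] C=[nail,axle,lens,joint,hinge,hook]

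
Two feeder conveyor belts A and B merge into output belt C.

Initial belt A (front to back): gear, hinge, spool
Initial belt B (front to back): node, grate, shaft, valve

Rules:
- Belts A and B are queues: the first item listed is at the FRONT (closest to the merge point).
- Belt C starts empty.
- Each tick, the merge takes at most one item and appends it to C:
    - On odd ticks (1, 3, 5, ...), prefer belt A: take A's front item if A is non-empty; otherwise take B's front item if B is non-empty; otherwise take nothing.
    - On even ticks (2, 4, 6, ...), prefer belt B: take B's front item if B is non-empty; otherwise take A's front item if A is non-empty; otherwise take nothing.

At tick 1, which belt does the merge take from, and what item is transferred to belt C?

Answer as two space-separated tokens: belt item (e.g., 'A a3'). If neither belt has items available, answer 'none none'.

Answer: A gear

Derivation:
Tick 1: prefer A, take gear from A; A=[hinge,spool] B=[node,grate,shaft,valve] C=[gear]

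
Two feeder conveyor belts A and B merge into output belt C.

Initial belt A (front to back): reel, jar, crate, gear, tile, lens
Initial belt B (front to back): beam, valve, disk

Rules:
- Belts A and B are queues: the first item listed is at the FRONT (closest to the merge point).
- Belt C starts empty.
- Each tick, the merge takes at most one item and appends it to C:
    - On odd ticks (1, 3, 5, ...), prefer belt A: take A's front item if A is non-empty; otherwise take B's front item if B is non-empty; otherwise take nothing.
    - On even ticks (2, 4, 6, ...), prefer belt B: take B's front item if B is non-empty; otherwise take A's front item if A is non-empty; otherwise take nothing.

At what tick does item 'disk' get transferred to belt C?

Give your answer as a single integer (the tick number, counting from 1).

Tick 1: prefer A, take reel from A; A=[jar,crate,gear,tile,lens] B=[beam,valve,disk] C=[reel]
Tick 2: prefer B, take beam from B; A=[jar,crate,gear,tile,lens] B=[valve,disk] C=[reel,beam]
Tick 3: prefer A, take jar from A; A=[crate,gear,tile,lens] B=[valve,disk] C=[reel,beam,jar]
Tick 4: prefer B, take valve from B; A=[crate,gear,tile,lens] B=[disk] C=[reel,beam,jar,valve]
Tick 5: prefer A, take crate from A; A=[gear,tile,lens] B=[disk] C=[reel,beam,jar,valve,crate]
Tick 6: prefer B, take disk from B; A=[gear,tile,lens] B=[-] C=[reel,beam,jar,valve,crate,disk]

Answer: 6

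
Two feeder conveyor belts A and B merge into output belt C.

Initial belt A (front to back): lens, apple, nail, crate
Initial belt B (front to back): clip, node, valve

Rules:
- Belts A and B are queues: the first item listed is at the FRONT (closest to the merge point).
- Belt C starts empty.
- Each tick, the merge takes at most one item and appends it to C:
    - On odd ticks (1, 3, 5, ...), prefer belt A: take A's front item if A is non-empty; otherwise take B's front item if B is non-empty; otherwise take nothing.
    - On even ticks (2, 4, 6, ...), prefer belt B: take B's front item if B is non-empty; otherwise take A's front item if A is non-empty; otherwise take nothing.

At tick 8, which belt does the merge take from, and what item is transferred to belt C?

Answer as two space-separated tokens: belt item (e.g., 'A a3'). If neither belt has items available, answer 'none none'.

Answer: none none

Derivation:
Tick 1: prefer A, take lens from A; A=[apple,nail,crate] B=[clip,node,valve] C=[lens]
Tick 2: prefer B, take clip from B; A=[apple,nail,crate] B=[node,valve] C=[lens,clip]
Tick 3: prefer A, take apple from A; A=[nail,crate] B=[node,valve] C=[lens,clip,apple]
Tick 4: prefer B, take node from B; A=[nail,crate] B=[valve] C=[lens,clip,apple,node]
Tick 5: prefer A, take nail from A; A=[crate] B=[valve] C=[lens,clip,apple,node,nail]
Tick 6: prefer B, take valve from B; A=[crate] B=[-] C=[lens,clip,apple,node,nail,valve]
Tick 7: prefer A, take crate from A; A=[-] B=[-] C=[lens,clip,apple,node,nail,valve,crate]
Tick 8: prefer B, both empty, nothing taken; A=[-] B=[-] C=[lens,clip,apple,node,nail,valve,crate]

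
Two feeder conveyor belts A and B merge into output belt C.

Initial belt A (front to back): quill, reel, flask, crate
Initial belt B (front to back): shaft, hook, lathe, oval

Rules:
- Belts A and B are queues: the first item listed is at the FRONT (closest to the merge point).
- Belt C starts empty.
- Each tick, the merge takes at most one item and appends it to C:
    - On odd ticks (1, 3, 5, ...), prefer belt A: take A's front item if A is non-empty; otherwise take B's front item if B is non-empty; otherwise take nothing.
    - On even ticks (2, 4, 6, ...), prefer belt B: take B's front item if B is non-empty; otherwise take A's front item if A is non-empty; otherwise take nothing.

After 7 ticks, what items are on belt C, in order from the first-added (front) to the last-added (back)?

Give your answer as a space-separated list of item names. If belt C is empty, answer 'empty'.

Answer: quill shaft reel hook flask lathe crate

Derivation:
Tick 1: prefer A, take quill from A; A=[reel,flask,crate] B=[shaft,hook,lathe,oval] C=[quill]
Tick 2: prefer B, take shaft from B; A=[reel,flask,crate] B=[hook,lathe,oval] C=[quill,shaft]
Tick 3: prefer A, take reel from A; A=[flask,crate] B=[hook,lathe,oval] C=[quill,shaft,reel]
Tick 4: prefer B, take hook from B; A=[flask,crate] B=[lathe,oval] C=[quill,shaft,reel,hook]
Tick 5: prefer A, take flask from A; A=[crate] B=[lathe,oval] C=[quill,shaft,reel,hook,flask]
Tick 6: prefer B, take lathe from B; A=[crate] B=[oval] C=[quill,shaft,reel,hook,flask,lathe]
Tick 7: prefer A, take crate from A; A=[-] B=[oval] C=[quill,shaft,reel,hook,flask,lathe,crate]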